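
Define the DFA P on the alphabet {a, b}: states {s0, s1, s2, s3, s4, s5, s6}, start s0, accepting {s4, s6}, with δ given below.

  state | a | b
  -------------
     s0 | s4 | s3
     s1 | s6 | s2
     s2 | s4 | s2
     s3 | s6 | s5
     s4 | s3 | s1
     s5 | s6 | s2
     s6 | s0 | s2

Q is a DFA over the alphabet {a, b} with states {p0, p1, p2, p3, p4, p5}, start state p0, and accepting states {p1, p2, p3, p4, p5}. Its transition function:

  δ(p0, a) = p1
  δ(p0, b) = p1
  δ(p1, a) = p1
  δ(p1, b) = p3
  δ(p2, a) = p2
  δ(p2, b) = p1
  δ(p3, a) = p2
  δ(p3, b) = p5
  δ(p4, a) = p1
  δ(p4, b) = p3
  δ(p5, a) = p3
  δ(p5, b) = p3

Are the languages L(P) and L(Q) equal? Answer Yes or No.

The string b is accepted by Q but rejected by P.
So L(P) ≠ L(Q).

No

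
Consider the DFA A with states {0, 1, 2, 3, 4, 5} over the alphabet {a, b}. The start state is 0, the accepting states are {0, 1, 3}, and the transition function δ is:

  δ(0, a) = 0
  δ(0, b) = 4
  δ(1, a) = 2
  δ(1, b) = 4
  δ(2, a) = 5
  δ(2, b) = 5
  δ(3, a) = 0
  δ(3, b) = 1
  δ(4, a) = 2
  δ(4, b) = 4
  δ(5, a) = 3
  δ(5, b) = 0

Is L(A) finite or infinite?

State 0 is reachable from the start and can reach an accepting state, and it lies on the cycle 0 → 0.
Traversing that cycle any number of times yields accepted strings of unbounded length, so the language is infinite.

infinite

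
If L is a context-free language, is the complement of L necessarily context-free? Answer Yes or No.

CFLs are closed under union, so if they were also closed under complement they would be closed under intersection by De Morgan (L₁ ∩ L₂ is the complement of the union of the complements). But {aⁿbⁿcᵐ} ∩ {aᵐbⁿcⁿ} = {aⁿbⁿcⁿ} is not context-free although both operands are.

No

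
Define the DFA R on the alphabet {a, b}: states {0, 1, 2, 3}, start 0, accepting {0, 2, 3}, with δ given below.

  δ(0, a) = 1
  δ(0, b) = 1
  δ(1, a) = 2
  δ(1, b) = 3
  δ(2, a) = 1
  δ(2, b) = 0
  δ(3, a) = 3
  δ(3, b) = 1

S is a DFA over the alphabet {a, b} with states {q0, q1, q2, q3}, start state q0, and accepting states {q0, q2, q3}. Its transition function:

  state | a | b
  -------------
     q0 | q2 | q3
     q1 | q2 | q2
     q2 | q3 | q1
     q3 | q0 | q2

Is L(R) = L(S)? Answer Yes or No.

No

The string ab is accepted by R but rejected by S.
So L(R) ≠ L(S).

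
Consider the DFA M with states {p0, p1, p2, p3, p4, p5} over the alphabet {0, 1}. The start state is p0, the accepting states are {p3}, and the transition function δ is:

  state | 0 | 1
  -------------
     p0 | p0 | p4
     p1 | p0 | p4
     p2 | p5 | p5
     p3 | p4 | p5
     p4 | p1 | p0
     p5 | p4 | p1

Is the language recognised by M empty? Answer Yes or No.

The states reachable from the start state are {p0, p1, p4}.
None of the accepting states {p3} is reachable, so no string is accepted and L(M) = ∅.

Yes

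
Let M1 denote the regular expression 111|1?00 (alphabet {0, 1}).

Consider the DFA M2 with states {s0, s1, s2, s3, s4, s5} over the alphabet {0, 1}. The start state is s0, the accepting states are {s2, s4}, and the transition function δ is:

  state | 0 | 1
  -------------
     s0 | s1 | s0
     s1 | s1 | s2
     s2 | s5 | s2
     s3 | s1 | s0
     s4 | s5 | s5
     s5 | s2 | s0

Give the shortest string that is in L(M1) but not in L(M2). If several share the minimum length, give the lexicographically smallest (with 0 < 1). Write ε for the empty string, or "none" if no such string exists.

00

The string 00 is accepted by M1 but not by M2.
No shorter string lies in the difference, and 00 is the lexicographically first length-2 string in L(M1) \ L(M2).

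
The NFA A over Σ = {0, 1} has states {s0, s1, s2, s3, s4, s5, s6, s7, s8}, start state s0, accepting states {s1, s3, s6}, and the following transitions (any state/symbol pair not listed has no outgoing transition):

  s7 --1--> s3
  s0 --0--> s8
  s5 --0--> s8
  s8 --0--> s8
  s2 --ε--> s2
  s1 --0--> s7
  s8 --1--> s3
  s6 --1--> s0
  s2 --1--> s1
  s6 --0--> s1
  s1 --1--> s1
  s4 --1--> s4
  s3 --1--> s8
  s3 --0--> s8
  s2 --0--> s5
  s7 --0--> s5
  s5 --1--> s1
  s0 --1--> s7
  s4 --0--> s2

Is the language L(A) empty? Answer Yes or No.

The string 01 is accepted: the run s0 → s8 → s3 ends in the accepting state s3.
Since at least one string is accepted, L(A) is not empty.

No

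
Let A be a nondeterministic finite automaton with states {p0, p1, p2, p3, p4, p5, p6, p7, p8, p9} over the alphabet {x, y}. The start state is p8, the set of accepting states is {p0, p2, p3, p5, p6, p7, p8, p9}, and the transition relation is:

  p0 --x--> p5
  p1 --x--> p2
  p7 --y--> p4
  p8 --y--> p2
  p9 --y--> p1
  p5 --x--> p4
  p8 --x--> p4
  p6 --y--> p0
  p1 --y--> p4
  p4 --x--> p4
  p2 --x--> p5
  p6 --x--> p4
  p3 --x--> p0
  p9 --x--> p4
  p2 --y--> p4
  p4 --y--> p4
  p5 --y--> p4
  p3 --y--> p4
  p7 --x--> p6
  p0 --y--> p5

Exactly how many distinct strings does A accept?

The useful subgraph on states {p2, p5, p8} is acyclic, so L(A) is finite; the longest accepting path visits 3 useful states, giving maximum string length 2.
Counting accepting paths from p8 by length: 1 of length 0, 1 of length 1, 1 of length 2. Total 3.

3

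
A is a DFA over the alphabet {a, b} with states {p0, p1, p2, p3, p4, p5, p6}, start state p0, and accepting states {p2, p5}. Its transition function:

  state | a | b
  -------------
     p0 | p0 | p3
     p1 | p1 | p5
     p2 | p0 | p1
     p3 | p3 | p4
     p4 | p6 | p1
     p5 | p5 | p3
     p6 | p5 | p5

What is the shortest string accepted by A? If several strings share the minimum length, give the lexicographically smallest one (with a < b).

bbaa

A breadth-first search from p0 reaches an accepting state first via the path p0 → p3 → p4 → p6 → p5 on input bbaa.
No string of length < 4 is accepted (BFS exhausts all shorter strings without reaching an accepting state), and bbaa is the lexicographically least accepting string of length 4.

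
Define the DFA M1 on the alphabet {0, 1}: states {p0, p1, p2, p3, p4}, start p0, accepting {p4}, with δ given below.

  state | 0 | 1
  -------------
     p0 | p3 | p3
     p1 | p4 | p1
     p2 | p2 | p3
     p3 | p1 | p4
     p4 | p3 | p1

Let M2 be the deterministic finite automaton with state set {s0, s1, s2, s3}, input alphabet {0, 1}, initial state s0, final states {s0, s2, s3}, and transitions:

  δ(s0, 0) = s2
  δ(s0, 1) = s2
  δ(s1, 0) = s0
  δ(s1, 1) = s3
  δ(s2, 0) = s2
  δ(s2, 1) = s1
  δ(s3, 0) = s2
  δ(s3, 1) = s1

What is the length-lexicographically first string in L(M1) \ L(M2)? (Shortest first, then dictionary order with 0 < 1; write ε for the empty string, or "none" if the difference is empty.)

The string 01 is accepted by M1 but not by M2.
No shorter string lies in the difference, and 01 is the lexicographically first length-2 string in L(M1) \ L(M2).

01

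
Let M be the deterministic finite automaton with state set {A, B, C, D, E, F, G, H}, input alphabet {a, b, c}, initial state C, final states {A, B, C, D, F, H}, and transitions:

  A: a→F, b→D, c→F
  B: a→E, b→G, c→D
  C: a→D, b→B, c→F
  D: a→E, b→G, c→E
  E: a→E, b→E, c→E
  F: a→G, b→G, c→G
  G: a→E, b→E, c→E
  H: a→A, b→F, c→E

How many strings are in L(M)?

The useful subgraph on states {B, C, D, F} is acyclic, so L(M) is finite; the longest accepting path visits 3 useful states, giving maximum string length 2.
Counting accepting paths from C by length: 1 of length 0, 3 of length 1, 1 of length 2. Total 5.

5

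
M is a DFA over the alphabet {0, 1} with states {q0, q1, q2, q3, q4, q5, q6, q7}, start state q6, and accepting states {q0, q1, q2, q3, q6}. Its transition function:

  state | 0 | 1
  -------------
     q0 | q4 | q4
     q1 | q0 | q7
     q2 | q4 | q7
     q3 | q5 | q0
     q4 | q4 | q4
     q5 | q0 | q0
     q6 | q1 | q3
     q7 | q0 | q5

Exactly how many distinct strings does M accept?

10

The useful subgraph on states {q0, q1, q3, q5, q6, q7} is acyclic, so L(M) is finite; the longest accepting path visits 5 useful states, giving maximum string length 4.
Counting accepting paths from q6 by length: 1 of length 0, 2 of length 1, 2 of length 2, 3 of length 3, 2 of length 4. Total 10.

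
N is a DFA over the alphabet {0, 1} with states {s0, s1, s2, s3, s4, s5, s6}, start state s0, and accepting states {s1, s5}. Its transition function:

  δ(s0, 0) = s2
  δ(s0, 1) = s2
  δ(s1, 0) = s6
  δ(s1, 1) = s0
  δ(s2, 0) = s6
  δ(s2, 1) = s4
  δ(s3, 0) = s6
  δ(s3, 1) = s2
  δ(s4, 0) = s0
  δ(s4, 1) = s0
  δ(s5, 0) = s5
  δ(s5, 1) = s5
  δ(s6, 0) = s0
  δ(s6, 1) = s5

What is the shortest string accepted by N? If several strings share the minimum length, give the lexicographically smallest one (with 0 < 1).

A breadth-first search from s0 reaches an accepting state first via the path s0 → s2 → s6 → s5 on input 001.
No string of length < 3 is accepted (BFS exhausts all shorter strings without reaching an accepting state), and 001 is the lexicographically least accepting string of length 3.

001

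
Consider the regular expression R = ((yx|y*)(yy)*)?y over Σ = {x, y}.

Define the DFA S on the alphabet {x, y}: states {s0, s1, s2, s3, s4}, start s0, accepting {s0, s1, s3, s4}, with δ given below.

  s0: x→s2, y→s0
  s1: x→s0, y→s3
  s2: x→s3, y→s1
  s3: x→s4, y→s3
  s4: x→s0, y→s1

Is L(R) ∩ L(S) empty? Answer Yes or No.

The string y is accepted by both R and S.
Hence L(R) ∩ L(S) ≠ ∅.

No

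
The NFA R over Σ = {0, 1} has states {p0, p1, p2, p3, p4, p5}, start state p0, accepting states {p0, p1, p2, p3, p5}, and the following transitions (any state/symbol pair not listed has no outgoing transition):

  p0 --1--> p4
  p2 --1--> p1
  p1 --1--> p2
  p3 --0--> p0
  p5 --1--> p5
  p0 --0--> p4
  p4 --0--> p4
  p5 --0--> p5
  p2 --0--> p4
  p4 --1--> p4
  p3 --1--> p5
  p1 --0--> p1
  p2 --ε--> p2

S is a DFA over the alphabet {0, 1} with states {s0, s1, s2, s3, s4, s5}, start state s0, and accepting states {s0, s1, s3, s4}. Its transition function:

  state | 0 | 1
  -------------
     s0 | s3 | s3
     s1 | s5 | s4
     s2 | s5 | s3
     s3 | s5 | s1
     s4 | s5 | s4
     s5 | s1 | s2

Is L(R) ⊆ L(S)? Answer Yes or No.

Exploring the product automaton R × S from the start pair (p0, s0), following both machines on each input symbol, reaches 6 state pairs: (p0, s0), (p4, s3), (p4, s5), (p4, s1), (p4, s2), (p4, s4).
R accepts in {p0, p1, p2, p3, p5} and S accepts in {s0, s1, s3, s4}. The reachable pairs whose R-component is accepting are (p0, s0); in each of them the S-component is accepting too, so the product for L(R) \ L(S) (R-component accepting, S-component rejecting) has no reachable accepting pair and the difference is empty.
Hence every string in L(R) is also in L(S).

Yes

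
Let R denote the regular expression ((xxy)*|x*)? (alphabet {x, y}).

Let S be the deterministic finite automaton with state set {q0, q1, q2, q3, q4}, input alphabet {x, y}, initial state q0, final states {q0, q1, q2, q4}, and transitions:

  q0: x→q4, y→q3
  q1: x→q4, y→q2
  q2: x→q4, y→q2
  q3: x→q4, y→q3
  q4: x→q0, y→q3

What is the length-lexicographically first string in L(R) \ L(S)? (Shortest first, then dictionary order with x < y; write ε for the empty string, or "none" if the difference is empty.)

The string xxy is accepted by R but not by S.
No shorter string lies in the difference, and xxy is the lexicographically first length-3 string in L(R) \ L(S).

xxy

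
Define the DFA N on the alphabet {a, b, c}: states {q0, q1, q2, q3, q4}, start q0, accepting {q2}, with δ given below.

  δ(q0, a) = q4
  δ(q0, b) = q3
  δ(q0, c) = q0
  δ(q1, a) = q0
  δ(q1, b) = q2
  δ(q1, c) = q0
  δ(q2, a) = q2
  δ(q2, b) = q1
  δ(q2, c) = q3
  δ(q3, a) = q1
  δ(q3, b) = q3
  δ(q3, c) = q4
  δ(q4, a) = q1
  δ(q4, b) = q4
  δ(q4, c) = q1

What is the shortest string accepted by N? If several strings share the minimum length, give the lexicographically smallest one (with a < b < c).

A breadth-first search from q0 reaches an accepting state first via the path q0 → q4 → q1 → q2 on input aab.
No string of length < 3 is accepted (BFS exhausts all shorter strings without reaching an accepting state), and aab is the lexicographically least accepting string of length 3.

aab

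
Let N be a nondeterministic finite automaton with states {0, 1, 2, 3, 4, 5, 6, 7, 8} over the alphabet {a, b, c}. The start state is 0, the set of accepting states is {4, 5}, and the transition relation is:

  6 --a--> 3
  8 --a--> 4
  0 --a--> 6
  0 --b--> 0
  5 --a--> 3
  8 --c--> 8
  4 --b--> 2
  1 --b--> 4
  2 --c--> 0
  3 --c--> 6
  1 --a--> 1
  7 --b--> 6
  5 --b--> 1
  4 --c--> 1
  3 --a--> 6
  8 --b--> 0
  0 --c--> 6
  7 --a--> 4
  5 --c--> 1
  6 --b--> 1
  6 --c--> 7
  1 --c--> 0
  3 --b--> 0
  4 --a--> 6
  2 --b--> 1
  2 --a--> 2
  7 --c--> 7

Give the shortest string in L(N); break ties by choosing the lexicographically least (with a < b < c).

A breadth-first search from 0 reaches an accepting state first via the path 0 → 6 → 1 → 4 on input abb.
No string of length < 3 is accepted (BFS exhausts all shorter strings without reaching an accepting state), and abb is the lexicographically least accepting string of length 3.

abb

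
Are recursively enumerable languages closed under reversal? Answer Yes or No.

Yes

Reverse the input and run the recogniser for L on it; this accepts exactly Lᴿ.
So the recursively enumerable languages are closed under reversal.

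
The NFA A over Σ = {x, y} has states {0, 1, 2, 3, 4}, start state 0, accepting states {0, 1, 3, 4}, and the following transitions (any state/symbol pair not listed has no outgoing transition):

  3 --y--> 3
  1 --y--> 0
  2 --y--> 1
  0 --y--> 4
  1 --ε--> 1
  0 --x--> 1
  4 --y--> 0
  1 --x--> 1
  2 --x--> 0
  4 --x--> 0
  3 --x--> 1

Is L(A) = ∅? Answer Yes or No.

The empty string ε is accepted: the run 0 ends in the accepting state 0.
Since at least one string is accepted, L(A) is not empty.

No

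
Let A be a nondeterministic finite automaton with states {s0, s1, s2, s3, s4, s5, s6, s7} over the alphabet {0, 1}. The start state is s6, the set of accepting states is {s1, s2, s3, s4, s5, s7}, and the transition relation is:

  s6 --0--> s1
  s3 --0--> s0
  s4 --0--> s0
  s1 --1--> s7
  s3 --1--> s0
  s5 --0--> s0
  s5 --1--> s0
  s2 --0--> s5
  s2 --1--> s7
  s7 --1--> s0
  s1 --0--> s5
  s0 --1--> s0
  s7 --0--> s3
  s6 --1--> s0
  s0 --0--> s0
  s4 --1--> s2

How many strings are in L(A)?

4

The useful subgraph on states {s1, s3, s5, s6, s7} is acyclic, so L(A) is finite; the longest accepting path visits 4 useful states, giving maximum string length 3.
Counting accepting paths from s6 by length: 1 of length 1, 2 of length 2, 1 of length 3. Total 4.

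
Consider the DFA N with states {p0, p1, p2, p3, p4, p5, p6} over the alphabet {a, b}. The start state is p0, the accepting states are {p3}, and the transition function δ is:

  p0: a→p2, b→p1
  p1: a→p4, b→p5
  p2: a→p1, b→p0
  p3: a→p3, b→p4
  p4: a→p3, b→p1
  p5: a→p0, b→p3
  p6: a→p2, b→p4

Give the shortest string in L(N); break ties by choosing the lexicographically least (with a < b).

A breadth-first search from p0 reaches an accepting state first via the path p0 → p1 → p4 → p3 on input baa.
No string of length < 3 is accepted (BFS exhausts all shorter strings without reaching an accepting state), and baa is the lexicographically least accepting string of length 3.

baa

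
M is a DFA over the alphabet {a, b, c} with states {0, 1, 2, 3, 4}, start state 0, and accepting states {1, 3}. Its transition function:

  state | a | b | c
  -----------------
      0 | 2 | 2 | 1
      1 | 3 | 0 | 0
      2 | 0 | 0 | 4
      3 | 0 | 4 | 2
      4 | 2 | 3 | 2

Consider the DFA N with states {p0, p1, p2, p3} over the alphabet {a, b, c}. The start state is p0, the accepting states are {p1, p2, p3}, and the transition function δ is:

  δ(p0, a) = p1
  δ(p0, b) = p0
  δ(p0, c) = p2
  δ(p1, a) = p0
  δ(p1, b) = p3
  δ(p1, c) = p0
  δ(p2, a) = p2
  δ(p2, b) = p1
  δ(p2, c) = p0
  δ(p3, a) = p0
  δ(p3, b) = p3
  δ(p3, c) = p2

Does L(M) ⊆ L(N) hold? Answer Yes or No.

The string acb is in L(M) but not in L(N).
So L(M) ⊄ L(N).

No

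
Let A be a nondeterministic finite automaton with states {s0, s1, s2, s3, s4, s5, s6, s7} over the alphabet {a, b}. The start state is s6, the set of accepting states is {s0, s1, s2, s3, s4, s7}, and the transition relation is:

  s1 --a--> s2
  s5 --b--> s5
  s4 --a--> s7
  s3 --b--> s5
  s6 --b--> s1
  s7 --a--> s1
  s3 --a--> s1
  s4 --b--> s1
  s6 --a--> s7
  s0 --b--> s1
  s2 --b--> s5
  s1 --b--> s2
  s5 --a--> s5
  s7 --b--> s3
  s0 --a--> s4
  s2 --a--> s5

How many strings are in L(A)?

The useful subgraph on states {s1, s2, s3, s6, s7} is acyclic, so L(A) is finite; the longest accepting path visits 5 useful states, giving maximum string length 4.
Counting accepting paths from s6 by length: 2 of length 1, 4 of length 2, 3 of length 3, 2 of length 4. Total 11.

11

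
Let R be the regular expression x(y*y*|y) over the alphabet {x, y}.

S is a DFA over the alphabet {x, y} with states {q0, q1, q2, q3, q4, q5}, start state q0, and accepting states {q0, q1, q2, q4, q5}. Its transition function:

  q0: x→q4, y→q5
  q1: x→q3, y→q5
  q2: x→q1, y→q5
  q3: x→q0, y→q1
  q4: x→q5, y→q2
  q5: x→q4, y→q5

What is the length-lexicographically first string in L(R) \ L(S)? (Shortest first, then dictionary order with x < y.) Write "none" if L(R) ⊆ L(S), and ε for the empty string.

none

Converting the expression R to a DFA (subset construction, then merging equivalent states) gives the minimal DFA with states {r0, r1, r2}, start state r0, accepting states {r1} and transitions r0: x→r1, y→r2; r1: x→r2, y→r1; r2: x→r2, y→r2.
Exploring the product automaton R × S from the start pair (r0, q0), following both machines on each input symbol, reaches 10 state pairs: (r0, q0), (r1, q4), (r2, q5), (r1, q2), (r2, q4), (r2, q1), (r1, q5), (r2, q2), (r2, q3), (r2, q0).
R accepts in {r1} and S accepts in {q0, q1, q2, q4, q5}. The reachable pairs whose R-component is accepting are (r1, q4), (r1, q2), (r1, q5); in each of them the S-component is accepting too, so the product for L(R) \ L(S) (R-component accepting, S-component rejecting) has no reachable accepting pair and the difference is empty.
So every string accepted by R is also accepted by S: L(R) \ L(S) = ∅ and there is no such string.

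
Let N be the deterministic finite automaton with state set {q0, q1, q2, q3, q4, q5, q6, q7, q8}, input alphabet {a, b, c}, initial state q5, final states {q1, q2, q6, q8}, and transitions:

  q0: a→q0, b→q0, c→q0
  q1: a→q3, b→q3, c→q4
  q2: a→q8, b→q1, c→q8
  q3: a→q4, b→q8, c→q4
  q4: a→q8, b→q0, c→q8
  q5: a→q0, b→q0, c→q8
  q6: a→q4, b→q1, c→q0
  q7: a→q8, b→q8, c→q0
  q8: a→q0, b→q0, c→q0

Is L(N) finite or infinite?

The useful states (reachable from q5 and able to reach an accepting state) are {q5, q8}.
Restricted to these states the transition graph has no cycle, so every accepting path has bounded length and L is finite.

finite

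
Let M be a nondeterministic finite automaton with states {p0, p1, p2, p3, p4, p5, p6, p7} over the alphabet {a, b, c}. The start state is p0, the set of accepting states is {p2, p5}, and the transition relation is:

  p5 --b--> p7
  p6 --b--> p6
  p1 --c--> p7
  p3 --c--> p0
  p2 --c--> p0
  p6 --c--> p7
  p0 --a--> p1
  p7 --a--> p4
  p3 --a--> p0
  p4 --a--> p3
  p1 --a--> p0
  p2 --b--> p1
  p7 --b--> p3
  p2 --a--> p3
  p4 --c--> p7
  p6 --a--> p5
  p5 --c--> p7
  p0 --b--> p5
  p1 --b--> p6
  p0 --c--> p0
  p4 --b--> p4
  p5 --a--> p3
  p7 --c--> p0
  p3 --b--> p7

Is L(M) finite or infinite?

infinite

State p0 is reachable from the start and can reach an accepting state, and it lies on the cycle p0 → p0.
Traversing that cycle any number of times yields accepted strings of unbounded length, so the language is infinite.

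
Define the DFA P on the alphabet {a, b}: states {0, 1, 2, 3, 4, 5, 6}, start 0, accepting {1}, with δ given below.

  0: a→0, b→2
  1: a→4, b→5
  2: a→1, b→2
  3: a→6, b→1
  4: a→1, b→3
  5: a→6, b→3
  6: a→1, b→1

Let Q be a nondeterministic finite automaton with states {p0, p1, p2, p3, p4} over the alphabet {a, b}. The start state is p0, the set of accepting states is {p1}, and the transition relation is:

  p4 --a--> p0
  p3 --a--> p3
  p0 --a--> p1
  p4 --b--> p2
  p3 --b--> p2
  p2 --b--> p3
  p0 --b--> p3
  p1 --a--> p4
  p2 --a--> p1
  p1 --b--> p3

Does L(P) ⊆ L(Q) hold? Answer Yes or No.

No

The string ba is in L(P) but not in L(Q).
So L(P) ⊄ L(Q).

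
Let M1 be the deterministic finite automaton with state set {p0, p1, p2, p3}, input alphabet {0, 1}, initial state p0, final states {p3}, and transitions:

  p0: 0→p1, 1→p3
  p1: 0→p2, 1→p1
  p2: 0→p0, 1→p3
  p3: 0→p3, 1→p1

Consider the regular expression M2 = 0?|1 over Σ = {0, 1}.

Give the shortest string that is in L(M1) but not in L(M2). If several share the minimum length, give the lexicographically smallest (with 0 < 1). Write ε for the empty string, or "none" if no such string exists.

The string 10 is accepted by M1 but not by M2.
No shorter string lies in the difference, and 10 is the lexicographically first length-2 string in L(M1) \ L(M2).

10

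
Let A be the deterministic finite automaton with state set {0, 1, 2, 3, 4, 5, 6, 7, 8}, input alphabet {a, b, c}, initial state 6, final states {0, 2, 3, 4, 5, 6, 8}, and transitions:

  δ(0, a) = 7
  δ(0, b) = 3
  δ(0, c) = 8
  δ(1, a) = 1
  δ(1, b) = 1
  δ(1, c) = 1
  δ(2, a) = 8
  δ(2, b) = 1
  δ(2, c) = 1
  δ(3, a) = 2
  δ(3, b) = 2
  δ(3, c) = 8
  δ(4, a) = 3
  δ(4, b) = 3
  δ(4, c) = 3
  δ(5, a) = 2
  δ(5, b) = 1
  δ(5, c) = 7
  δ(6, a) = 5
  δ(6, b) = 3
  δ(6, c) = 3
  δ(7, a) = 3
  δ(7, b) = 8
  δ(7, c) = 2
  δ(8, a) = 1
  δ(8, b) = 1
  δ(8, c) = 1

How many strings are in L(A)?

25

The useful subgraph on states {2, 3, 5, 6, 7, 8} is acyclic, so L(A) is finite; the longest accepting path visits 6 useful states, giving maximum string length 5.
Counting accepting paths from 6 by length: 1 of length 0, 3 of length 1, 7 of length 2, 8 of length 3, 4 of length 4, 2 of length 5. Total 25.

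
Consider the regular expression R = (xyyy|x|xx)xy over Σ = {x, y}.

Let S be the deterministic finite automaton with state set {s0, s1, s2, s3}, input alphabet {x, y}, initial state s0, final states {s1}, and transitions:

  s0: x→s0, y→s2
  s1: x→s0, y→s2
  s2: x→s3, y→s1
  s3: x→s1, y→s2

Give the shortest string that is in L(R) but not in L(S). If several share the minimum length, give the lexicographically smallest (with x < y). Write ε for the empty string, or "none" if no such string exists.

xxy

The string xxy is accepted by R but not by S.
No shorter string lies in the difference, and xxy is the lexicographically first length-3 string in L(R) \ L(S).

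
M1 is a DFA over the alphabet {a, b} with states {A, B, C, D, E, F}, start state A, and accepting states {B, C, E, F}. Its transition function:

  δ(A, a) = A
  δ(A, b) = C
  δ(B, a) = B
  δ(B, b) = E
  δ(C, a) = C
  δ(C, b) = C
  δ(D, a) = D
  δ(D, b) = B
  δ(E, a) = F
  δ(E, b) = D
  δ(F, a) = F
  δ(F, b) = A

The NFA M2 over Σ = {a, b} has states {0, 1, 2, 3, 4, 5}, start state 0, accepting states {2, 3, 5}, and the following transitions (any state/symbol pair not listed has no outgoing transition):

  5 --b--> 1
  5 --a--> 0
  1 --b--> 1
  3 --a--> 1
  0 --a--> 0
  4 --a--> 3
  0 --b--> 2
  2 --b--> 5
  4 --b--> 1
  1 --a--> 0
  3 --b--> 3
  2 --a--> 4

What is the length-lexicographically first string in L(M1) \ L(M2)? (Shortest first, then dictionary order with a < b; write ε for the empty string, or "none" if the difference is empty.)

ba

The string ba is accepted by M1 but not by M2.
No shorter string lies in the difference, and ba is the lexicographically first length-2 string in L(M1) \ L(M2).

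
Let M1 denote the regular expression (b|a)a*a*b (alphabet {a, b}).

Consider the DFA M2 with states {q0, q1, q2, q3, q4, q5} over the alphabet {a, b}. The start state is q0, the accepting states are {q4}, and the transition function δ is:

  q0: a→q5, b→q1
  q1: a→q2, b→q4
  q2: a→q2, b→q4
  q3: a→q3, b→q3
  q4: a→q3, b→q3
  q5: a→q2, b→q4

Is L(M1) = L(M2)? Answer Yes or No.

Converting the expression M1 to a DFA (subset construction, then merging equivalent states) gives the minimal DFA with states {r0, r1, r2, r3}, start state r0, accepting states {r2} and transitions r0: a→r1, b→r1; r1: a→r1, b→r2; r2: a→r3, b→r3; r3: a→r3, b→r3.
Exploring the product automaton M1 × M2 from the start pair (r0, q0), following both machines on each input symbol, reaches 6 state pairs: (r0, q0), (r1, q5), (r1, q1), (r1, q2), (r2, q4), (r3, q3).
M1 accepts in {r2} and M2 accepts in {q4}. In every reachable pair the two components are either both accepting — (r2, q4) — or both non-accepting, so no string is accepted by exactly one of the machines: L(M1) \ L(M2) and L(M2) \ L(M1) are both empty.
Hence every string is accepted by M1 iff it is accepted by M2, and the two languages coincide.

Yes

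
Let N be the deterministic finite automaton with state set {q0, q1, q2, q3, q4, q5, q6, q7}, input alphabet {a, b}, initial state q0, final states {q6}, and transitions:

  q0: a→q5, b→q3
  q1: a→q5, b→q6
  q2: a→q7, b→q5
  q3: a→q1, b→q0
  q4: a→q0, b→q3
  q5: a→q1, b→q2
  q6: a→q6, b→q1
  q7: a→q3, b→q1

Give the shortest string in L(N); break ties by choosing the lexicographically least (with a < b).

aab

A breadth-first search from q0 reaches an accepting state first via the path q0 → q5 → q1 → q6 on input aab.
No string of length < 3 is accepted (BFS exhausts all shorter strings without reaching an accepting state), and aab is the lexicographically least accepting string of length 3.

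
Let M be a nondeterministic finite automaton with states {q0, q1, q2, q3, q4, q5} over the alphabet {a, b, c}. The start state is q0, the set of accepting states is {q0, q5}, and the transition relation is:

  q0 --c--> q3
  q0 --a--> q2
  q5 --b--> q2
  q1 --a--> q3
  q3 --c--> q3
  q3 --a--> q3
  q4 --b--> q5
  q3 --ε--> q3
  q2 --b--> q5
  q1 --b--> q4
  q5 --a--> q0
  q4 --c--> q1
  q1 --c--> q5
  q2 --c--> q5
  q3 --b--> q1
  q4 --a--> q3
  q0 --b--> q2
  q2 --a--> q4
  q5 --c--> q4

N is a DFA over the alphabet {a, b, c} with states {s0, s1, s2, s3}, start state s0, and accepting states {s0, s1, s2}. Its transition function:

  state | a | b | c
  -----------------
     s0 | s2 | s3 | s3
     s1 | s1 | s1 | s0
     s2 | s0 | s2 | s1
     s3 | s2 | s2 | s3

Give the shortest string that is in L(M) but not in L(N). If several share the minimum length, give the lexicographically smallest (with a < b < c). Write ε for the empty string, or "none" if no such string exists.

The string bc is accepted by M but not by N.
No shorter string lies in the difference, and bc is the lexicographically first length-2 string in L(M) \ L(N).

bc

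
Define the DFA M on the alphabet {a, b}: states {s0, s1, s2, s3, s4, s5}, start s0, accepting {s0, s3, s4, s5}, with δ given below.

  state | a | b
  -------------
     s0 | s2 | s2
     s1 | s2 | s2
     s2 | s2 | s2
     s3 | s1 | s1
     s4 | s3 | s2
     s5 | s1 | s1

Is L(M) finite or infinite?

finite

The useful states (reachable from s0 and able to reach an accepting state) are {s0}.
Restricted to these states the transition graph has no cycle, so every accepting path has bounded length and L is finite.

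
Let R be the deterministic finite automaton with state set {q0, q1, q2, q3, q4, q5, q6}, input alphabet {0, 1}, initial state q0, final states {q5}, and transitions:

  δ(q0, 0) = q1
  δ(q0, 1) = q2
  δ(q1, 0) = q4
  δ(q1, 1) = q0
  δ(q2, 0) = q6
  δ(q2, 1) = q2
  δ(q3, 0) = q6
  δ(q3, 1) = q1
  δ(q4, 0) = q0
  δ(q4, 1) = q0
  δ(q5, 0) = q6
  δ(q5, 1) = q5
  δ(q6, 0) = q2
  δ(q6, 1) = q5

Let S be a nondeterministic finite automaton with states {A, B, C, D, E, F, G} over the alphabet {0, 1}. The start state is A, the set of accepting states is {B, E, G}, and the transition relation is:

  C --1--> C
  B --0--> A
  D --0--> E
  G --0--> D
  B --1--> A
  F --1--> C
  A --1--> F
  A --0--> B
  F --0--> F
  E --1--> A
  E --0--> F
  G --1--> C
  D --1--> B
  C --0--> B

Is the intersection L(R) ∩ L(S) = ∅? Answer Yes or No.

Yes

Exploring the product automaton R × S from the start pair (q0, A), following both machines on each input symbol, reaches 18 state pairs: (q0, A), (q1, B), (q2, F), (q4, A), (q6, F), (q2, C), (q0, B), (q0, F), (q5, C), (q6, B), (q1, A), (q2, A), (q1, F), (q5, A), (q4, B), (q4, F), (q0, C), (q5, F).
R accepts in {q5} and S accepts in {B, E, G}; no reachable pair has both components accepting, so no string drives both machines to acceptance simultaneously and L(R) ∩ L(S) = ∅.
So no string is accepted by both, and the intersection is empty.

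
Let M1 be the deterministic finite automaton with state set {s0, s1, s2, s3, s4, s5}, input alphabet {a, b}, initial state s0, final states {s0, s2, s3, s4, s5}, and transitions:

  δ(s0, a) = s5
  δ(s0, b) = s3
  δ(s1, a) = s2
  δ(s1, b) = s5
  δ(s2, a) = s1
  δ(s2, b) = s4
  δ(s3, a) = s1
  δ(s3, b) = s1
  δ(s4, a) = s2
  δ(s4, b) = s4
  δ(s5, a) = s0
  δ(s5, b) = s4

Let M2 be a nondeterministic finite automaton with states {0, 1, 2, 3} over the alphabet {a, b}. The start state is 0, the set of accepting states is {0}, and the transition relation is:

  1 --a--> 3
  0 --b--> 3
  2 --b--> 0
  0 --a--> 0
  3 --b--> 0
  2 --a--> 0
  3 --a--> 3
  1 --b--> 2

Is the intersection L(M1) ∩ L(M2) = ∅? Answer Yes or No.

The empty string ε is accepted by both M1 and M2.
Hence L(M1) ∩ L(M2) ≠ ∅.

No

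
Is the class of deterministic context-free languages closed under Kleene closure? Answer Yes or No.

No

L = {c aⁿbⁿ : n≥0} ∪ {cc aⁿb²ⁿ : n≥0} is a DCFL (the number of leading c's fixes which ratio the DPDA checks), but L* is not. Every word of L starts with c, so in a factorisation of the string cc aⁱbʲ (i≥1) into words of L each factor begins at one of the two c's: either the whole string is a single word of L (forcing j = 2i), or it splits as c · (c aⁱbʲ) with c ∈ L (take n = 0) and c aⁱbʲ ∈ L (forcing j = i). Thus L* ∩ cca⁺b* = {cc aⁿbⁿ : n≥1} ∪ {cc aⁿb²ⁿ : n≥1}. A DPDA for L* would give one for this intersection with a regular set, and, started from its configuration after reading cc, one for {aⁿbⁿ : n≥1} ∪ {aⁿb²ⁿ : n≥1}, which no deterministic PDA accepts (a DPDA for it would have a single run on aⁿb²ⁿ, accepting after the prefix aⁿbⁿ and accepting again after n more b's; an ordinary PDA that simulates it on a's and b's and, at any moment when it is accepting, may switch to reading only a fresh letter d while feeding each d to the simulation as a b, would accept aⁱbʲdᵏ (k≥1) exactly when both aⁱbʲ and aⁱbʲ⁺ᵏ are in the language, i.e. its language intersected with the regular set a*b*d⁺ would be exactly {aⁿbⁿdⁿ : n≥1} — impossible, since context-free languages are closed under intersection with regular sets and {aⁿbⁿdⁿ} is not context-free). So L* is not a DCFL.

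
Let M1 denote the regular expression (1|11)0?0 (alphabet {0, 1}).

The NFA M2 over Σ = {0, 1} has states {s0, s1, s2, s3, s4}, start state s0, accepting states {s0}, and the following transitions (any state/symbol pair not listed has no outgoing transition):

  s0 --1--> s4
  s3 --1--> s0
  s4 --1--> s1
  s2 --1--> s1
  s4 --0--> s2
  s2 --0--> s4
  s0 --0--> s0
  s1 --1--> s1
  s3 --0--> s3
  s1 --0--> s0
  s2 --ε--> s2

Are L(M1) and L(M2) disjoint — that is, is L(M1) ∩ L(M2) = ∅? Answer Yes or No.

No

The string 110 is accepted by both M1 and M2.
Hence L(M1) ∩ L(M2) ≠ ∅.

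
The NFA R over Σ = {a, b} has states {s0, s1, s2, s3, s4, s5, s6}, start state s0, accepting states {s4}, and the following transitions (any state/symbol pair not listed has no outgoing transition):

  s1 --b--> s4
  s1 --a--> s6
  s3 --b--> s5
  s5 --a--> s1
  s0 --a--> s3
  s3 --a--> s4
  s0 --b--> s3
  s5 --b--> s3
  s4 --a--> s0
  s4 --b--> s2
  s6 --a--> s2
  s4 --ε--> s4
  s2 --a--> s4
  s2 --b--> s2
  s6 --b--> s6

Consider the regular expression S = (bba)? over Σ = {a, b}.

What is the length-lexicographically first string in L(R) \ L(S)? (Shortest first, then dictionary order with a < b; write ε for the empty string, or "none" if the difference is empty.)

aa

The string aa is accepted by R but not by S.
No shorter string lies in the difference, and aa is the lexicographically first length-2 string in L(R) \ L(S).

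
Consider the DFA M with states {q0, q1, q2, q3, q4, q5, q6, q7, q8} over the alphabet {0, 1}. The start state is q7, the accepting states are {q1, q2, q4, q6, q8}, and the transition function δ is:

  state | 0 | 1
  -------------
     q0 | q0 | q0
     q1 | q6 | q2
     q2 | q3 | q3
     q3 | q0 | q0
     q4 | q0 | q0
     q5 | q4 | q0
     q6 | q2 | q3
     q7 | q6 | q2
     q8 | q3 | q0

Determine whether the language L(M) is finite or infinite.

finite

The useful states (reachable from q7 and able to reach an accepting state) are {q2, q6, q7}.
Restricted to these states the transition graph has no cycle, so every accepting path has bounded length and L is finite.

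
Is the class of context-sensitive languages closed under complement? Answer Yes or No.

The context-sensitive languages are exactly NSPACE(n), and by the Immerman–Szelepcsényi theorem nondeterministic space classes (from log n up) are closed under complement.
So the context-sensitive languages are closed under complement.

Yes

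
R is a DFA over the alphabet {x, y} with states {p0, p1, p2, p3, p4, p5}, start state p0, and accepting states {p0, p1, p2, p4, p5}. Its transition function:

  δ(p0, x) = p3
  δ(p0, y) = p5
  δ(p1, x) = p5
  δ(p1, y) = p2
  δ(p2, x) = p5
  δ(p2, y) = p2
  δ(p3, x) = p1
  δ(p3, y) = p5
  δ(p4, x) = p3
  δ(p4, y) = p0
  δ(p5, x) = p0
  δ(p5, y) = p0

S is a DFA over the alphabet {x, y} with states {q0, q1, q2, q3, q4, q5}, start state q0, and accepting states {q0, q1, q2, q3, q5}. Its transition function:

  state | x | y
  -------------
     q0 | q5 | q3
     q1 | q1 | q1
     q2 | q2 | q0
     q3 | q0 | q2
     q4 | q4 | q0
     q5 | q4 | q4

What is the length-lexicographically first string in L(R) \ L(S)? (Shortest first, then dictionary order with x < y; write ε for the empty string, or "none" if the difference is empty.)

xx

The string xx is accepted by R but not by S.
No shorter string lies in the difference, and xx is the lexicographically first length-2 string in L(R) \ L(S).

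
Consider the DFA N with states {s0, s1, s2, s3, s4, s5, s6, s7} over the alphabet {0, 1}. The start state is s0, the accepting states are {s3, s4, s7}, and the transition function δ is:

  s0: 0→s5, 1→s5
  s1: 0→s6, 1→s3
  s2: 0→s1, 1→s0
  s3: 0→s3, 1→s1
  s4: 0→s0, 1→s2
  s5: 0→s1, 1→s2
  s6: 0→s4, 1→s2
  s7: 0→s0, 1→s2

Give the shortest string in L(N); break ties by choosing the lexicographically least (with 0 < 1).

A breadth-first search from s0 reaches an accepting state first via the path s0 → s5 → s1 → s3 on input 001.
No string of length < 3 is accepted (BFS exhausts all shorter strings without reaching an accepting state), and 001 is the lexicographically least accepting string of length 3.

001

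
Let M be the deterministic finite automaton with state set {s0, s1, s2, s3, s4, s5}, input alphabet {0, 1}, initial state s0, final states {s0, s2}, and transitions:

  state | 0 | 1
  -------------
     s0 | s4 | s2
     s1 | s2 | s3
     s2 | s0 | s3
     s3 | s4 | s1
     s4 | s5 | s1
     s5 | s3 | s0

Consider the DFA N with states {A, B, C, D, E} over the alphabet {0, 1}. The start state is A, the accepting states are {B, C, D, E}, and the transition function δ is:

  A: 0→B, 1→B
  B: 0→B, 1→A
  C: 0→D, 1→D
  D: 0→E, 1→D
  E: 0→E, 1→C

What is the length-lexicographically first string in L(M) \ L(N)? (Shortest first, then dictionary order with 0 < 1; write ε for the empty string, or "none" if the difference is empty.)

The empty string ε is accepted by M but not by N.
Since ε is the unique shortest string, it is the required witness.

ε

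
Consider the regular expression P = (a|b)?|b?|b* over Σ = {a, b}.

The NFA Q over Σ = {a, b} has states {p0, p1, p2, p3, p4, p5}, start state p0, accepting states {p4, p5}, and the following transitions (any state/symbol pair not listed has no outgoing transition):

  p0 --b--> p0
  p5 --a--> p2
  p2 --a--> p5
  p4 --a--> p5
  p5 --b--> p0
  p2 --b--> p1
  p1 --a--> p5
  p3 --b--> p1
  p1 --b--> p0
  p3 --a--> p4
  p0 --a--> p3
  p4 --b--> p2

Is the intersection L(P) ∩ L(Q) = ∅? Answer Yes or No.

Converting the expression P to a DFA (subset construction, then merging equivalent states) gives the minimal DFA with states {r0, r1, r2, r3}, start state r0, accepting states {r0, r1, r2} and transitions r0: a→r1, b→r2; r1: a→r3, b→r3; r2: a→r3, b→r2; r3: a→r3, b→r3.
Exploring the product automaton P × Q from the start pair (r0, p0), following both machines on each input symbol, reaches 9 state pairs: (r0, p0), (r1, p3), (r2, p0), (r3, p4), (r3, p1), (r3, p3), (r3, p5), (r3, p2), (r3, p0).
P accepts in {r0, r1, r2} and Q accepts in {p4, p5}; no reachable pair has both components accepting, so no string drives both machines to acceptance simultaneously and L(P) ∩ L(Q) = ∅.
So no string is accepted by both, and the intersection is empty.

Yes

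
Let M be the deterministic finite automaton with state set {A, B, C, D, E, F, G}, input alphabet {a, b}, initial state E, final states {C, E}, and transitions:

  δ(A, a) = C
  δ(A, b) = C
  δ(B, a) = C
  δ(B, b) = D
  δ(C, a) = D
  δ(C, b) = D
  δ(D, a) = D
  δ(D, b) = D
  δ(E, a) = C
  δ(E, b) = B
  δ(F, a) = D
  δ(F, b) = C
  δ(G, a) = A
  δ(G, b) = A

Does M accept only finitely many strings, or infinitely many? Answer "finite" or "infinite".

finite

The useful states (reachable from E and able to reach an accepting state) are {B, C, E}.
Restricted to these states the transition graph has no cycle, so every accepting path has bounded length and L is finite.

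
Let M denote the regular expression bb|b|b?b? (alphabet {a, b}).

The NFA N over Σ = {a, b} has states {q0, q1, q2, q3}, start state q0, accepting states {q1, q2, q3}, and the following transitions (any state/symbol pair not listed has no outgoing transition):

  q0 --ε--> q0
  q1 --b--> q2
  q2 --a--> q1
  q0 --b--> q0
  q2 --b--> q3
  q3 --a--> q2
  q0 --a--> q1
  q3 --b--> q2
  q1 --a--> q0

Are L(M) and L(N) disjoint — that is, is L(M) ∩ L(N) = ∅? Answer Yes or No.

Yes

Converting the expression M to a DFA (subset construction, then merging equivalent states) gives the minimal DFA with states {m0, m1, m2, m3}, start state m0, accepting states {m0, m2, m3} and transitions m0: a→m1, b→m2; m1: a→m1, b→m1; m2: a→m1, b→m3; m3: a→m1, b→m1.
Exploring the product automaton M × N from the start pair (m0, q0), following both machines on each input symbol, reaches 7 state pairs: (m0, q0), (m1, q1), (m2, q0), (m1, q0), (m1, q2), (m3, q0), (m1, q3).
M accepts in {m0, m2, m3} and N accepts in {q1, q2, q3}; no reachable pair has both components accepting, so no string drives both machines to acceptance simultaneously and L(M) ∩ L(N) = ∅.
So no string is accepted by both, and the intersection is empty.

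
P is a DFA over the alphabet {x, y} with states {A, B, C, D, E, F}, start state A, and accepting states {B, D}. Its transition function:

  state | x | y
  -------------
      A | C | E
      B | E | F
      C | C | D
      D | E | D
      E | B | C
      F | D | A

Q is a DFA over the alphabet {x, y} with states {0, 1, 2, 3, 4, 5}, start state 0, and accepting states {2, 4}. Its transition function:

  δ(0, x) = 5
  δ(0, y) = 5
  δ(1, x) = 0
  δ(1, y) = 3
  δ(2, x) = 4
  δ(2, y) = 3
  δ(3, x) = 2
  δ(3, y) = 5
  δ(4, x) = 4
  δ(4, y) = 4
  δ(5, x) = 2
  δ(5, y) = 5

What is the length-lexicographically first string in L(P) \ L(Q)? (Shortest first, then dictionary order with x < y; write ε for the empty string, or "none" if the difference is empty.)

The string xy is accepted by P but not by Q.
No shorter string lies in the difference, and xy is the lexicographically first length-2 string in L(P) \ L(Q).

xy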